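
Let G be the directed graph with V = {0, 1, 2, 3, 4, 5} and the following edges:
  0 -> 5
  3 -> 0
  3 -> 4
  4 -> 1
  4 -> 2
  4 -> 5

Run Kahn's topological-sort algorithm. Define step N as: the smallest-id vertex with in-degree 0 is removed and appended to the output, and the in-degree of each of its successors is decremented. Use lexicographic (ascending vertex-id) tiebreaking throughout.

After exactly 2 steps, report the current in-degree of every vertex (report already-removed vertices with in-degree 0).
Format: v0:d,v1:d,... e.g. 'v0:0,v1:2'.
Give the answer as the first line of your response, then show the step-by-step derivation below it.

v0:0,v1:1,v2:1,v3:0,v4:0,v5:1

step 1: output 3; order=[3]; indeg=(0,1,1,0,0,2)
step 2: output 0; order=[3,0]; indeg=(0,1,1,0,0,1)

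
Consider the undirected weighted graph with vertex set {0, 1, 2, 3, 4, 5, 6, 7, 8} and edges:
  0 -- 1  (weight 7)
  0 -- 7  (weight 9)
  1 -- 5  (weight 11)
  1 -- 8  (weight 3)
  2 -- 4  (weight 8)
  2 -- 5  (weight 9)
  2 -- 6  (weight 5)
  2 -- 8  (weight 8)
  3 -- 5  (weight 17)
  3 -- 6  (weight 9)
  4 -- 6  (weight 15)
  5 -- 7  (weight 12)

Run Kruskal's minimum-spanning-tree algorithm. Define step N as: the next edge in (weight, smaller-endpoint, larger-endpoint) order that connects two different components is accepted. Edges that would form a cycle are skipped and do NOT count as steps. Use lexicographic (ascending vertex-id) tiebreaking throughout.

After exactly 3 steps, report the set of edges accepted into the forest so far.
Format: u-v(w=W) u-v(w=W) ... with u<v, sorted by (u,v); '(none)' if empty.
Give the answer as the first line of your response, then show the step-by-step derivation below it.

0-1(w=7) 1-8(w=3) 2-6(w=5)

step 1: add edge 1-8 (w=3); MST = {1-8(w=3)}
step 2: add edge 2-6 (w=5); MST = {1-8(w=3) 2-6(w=5)}
step 3: add edge 0-1 (w=7); MST = {0-1(w=7) 1-8(w=3) 2-6(w=5)}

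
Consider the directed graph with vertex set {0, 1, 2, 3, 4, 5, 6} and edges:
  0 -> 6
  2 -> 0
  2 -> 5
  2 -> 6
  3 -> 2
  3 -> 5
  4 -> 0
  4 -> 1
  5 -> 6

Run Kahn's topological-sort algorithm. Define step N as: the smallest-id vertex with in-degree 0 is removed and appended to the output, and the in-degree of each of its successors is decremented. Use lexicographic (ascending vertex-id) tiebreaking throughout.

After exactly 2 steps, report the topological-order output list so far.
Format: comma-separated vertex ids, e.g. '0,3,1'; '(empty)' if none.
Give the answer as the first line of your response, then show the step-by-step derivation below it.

3,2

step 1: output 3; order=[3]; indeg=(2,1,0,0,0,1,3)
step 2: output 2; order=[3,2]; indeg=(1,1,0,0,0,0,2)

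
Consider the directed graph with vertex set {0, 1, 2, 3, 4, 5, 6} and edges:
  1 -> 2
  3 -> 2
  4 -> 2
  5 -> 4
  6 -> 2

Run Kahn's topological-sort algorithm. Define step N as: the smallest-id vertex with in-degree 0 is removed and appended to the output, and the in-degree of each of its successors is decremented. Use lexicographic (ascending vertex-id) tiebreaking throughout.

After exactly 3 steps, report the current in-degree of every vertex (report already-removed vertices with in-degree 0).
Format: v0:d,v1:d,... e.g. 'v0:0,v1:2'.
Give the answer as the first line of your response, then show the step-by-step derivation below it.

v0:0,v1:0,v2:2,v3:0,v4:1,v5:0,v6:0

step 1: output 0; order=[0]; indeg=(0,0,4,0,1,0,0)
step 2: output 1; order=[0,1]; indeg=(0,0,3,0,1,0,0)
step 3: output 3; order=[0,1,3]; indeg=(0,0,2,0,1,0,0)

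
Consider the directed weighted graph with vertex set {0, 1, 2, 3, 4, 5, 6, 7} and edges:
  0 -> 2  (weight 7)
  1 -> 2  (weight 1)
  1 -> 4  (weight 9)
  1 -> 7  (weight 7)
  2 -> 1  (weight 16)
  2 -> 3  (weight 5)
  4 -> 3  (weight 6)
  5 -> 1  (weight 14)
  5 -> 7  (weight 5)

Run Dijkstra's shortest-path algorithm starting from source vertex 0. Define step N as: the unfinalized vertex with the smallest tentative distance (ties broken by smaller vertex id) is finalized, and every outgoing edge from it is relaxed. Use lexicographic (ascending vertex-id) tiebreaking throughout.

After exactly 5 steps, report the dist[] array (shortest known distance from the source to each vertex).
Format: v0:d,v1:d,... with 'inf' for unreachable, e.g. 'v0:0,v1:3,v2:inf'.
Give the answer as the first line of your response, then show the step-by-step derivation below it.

v0:0,v1:23,v2:7,v3:12,v4:32,v5:inf,v6:inf,v7:30

step 1: dist = v0:0,v1:inf,v2:7,v3:inf,v4:inf,v5:inf,v6:inf,v7:inf
step 2: dist = v0:0,v1:23,v2:7,v3:12,v4:inf,v5:inf,v6:inf,v7:inf
step 3: dist = v0:0,v1:23,v2:7,v3:12,v4:inf,v5:inf,v6:inf,v7:inf
step 4: dist = v0:0,v1:23,v2:7,v3:12,v4:32,v5:inf,v6:inf,v7:30
step 5: dist = v0:0,v1:23,v2:7,v3:12,v4:32,v5:inf,v6:inf,v7:30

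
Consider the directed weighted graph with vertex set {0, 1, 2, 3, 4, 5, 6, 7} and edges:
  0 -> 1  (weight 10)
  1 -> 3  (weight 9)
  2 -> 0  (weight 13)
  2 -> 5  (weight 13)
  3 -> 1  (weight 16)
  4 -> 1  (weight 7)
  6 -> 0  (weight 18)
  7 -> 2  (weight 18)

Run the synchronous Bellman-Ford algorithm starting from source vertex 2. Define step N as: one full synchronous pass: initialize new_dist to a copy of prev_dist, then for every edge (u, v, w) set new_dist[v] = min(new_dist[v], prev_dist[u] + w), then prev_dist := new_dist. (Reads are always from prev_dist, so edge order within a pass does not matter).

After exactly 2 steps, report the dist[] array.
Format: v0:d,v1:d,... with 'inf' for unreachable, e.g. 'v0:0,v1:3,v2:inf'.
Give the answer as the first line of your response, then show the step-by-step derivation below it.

v0:13,v1:23,v2:0,v3:inf,v4:inf,v5:13,v6:inf,v7:inf

step 1: dist = v0:13,v1:inf,v2:0,v3:inf,v4:inf,v5:13,v6:inf,v7:inf
step 2: dist = v0:13,v1:23,v2:0,v3:inf,v4:inf,v5:13,v6:inf,v7:inf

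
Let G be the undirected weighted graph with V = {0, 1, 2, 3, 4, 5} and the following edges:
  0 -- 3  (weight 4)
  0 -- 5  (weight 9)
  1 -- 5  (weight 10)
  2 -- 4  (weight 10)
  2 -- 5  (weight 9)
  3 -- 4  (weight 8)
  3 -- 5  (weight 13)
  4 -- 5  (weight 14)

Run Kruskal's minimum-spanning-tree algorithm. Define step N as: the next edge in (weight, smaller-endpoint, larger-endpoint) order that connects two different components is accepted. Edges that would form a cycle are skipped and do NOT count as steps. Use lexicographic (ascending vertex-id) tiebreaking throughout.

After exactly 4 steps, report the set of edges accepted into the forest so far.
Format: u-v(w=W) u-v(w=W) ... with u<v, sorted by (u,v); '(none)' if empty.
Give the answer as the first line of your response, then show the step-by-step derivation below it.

0-3(w=4) 0-5(w=9) 2-5(w=9) 3-4(w=8)

step 1: add edge 0-3 (w=4); MST = {0-3(w=4)}
step 2: add edge 3-4 (w=8); MST = {0-3(w=4) 3-4(w=8)}
step 3: add edge 0-5 (w=9); MST = {0-3(w=4) 0-5(w=9) 3-4(w=8)}
step 4: add edge 2-5 (w=9); MST = {0-3(w=4) 0-5(w=9) 2-5(w=9) 3-4(w=8)}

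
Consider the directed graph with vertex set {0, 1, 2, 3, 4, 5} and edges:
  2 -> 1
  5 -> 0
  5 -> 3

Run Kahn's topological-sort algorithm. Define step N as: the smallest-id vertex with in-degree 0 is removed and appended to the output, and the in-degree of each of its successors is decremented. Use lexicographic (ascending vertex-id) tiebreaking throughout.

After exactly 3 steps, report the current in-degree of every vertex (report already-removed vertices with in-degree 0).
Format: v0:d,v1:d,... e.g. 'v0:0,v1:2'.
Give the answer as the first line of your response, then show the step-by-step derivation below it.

v0:1,v1:0,v2:0,v3:1,v4:0,v5:0

step 1: output 2; order=[2]; indeg=(1,0,0,1,0,0)
step 2: output 1; order=[2,1]; indeg=(1,0,0,1,0,0)
step 3: output 4; order=[2,1,4]; indeg=(1,0,0,1,0,0)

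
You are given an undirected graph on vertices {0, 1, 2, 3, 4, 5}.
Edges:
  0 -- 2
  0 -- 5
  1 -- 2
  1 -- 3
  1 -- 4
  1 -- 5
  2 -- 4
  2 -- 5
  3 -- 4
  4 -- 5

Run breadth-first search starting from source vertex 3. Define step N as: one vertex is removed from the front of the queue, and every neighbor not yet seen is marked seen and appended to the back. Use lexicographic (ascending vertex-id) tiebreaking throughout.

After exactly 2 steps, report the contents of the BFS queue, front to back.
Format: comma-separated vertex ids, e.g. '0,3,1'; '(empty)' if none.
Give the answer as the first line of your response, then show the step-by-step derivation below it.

4,2,5

step 1: dequeue 3; queue=[1,4]; order=3
step 2: dequeue 1; queue=[4,2,5]; order=3,1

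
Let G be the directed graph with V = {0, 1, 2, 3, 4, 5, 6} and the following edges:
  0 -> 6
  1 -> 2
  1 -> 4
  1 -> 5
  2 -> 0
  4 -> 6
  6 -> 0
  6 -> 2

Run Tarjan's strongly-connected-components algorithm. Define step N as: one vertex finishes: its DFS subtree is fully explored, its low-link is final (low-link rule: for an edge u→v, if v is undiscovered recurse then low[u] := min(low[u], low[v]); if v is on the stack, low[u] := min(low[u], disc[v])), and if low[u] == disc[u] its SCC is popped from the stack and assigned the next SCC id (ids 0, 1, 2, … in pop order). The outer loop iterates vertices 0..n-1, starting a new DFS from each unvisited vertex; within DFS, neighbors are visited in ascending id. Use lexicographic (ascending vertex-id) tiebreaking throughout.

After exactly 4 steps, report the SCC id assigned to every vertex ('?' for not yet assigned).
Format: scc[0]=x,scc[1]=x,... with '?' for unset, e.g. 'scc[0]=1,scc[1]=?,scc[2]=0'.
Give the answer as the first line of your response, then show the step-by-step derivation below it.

scc[0]=0,scc[1]=?,scc[2]=0,scc[3]=?,scc[4]=1,scc[5]=?,scc[6]=0

step 1: low=(low[0]=0,low[1]=?,low[2]=0,low[3]=?,low[4]=?,low[5]=?,low[6]=0); scc=(scc[0]=?,scc[1]=?,scc[2]=?,scc[3]=?,scc[4]=?,scc[5]=?,scc[6]=?)
step 2: low=(low[0]=0,low[1]=?,low[2]=0,low[3]=?,low[4]=?,low[5]=?,low[6]=0); scc=(scc[0]=?,scc[1]=?,scc[2]=?,scc[3]=?,scc[4]=?,scc[5]=?,scc[6]=?)
step 3: low=(low[0]=0,low[1]=?,low[2]=0,low[3]=?,low[4]=?,low[5]=?,low[6]=0); scc=(scc[0]=0,scc[1]=?,scc[2]=0,scc[3]=?,scc[4]=?,scc[5]=?,scc[6]=0)
step 4: low=(low[0]=0,low[1]=3,low[2]=0,low[3]=?,low[4]=4,low[5]=?,low[6]=0); scc=(scc[0]=0,scc[1]=?,scc[2]=0,scc[3]=?,scc[4]=1,scc[5]=?,scc[6]=0)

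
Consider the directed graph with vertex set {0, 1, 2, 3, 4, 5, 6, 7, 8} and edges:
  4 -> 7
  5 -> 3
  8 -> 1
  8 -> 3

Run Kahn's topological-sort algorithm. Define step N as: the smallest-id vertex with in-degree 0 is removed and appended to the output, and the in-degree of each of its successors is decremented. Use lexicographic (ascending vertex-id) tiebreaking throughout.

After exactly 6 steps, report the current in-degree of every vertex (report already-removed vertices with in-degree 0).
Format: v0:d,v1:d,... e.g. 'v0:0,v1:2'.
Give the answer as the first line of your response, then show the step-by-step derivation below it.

v0:0,v1:1,v2:0,v3:1,v4:0,v5:0,v6:0,v7:0,v8:0

step 1: output 0; order=[0]; indeg=(0,1,0,2,0,0,0,1,0)
step 2: output 2; order=[0,2]; indeg=(0,1,0,2,0,0,0,1,0)
step 3: output 4; order=[0,2,4]; indeg=(0,1,0,2,0,0,0,0,0)
step 4: output 5; order=[0,2,4,5]; indeg=(0,1,0,1,0,0,0,0,0)
step 5: output 6; order=[0,2,4,5,6]; indeg=(0,1,0,1,0,0,0,0,0)
step 6: output 7; order=[0,2,4,5,6,7]; indeg=(0,1,0,1,0,0,0,0,0)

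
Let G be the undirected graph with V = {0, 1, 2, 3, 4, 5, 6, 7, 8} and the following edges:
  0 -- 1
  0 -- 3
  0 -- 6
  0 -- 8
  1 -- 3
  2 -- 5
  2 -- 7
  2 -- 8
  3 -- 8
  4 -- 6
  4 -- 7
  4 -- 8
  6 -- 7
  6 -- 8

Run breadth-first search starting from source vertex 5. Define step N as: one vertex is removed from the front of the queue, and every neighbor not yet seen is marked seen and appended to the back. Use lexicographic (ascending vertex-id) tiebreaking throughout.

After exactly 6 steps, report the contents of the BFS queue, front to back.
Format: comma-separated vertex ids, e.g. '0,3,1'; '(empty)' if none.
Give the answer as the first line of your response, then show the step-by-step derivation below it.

0,3

step 1: dequeue 5; queue=[2]; order=5
step 2: dequeue 2; queue=[7,8]; order=5,2
step 3: dequeue 7; queue=[8,4,6]; order=5,2,7
step 4: dequeue 8; queue=[4,6,0,3]; order=5,2,7,8
step 5: dequeue 4; queue=[6,0,3]; order=5,2,7,8,4
step 6: dequeue 6; queue=[0,3]; order=5,2,7,8,4,6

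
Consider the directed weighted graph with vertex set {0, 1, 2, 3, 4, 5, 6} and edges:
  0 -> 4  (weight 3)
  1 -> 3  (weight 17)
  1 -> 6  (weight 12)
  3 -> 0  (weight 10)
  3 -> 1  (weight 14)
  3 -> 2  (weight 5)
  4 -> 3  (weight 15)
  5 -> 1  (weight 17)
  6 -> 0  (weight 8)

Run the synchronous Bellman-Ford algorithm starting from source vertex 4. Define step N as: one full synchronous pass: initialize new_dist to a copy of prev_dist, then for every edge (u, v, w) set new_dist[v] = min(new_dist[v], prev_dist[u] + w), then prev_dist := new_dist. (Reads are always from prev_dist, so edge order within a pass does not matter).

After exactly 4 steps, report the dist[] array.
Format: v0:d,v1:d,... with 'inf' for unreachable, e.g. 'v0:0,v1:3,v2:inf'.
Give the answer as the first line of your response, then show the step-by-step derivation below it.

v0:25,v1:29,v2:20,v3:15,v4:0,v5:inf,v6:41

step 1: dist = v0:inf,v1:inf,v2:inf,v3:15,v4:0,v5:inf,v6:inf
step 2: dist = v0:25,v1:29,v2:20,v3:15,v4:0,v5:inf,v6:inf
step 3: dist = v0:25,v1:29,v2:20,v3:15,v4:0,v5:inf,v6:41
step 4: dist = v0:25,v1:29,v2:20,v3:15,v4:0,v5:inf,v6:41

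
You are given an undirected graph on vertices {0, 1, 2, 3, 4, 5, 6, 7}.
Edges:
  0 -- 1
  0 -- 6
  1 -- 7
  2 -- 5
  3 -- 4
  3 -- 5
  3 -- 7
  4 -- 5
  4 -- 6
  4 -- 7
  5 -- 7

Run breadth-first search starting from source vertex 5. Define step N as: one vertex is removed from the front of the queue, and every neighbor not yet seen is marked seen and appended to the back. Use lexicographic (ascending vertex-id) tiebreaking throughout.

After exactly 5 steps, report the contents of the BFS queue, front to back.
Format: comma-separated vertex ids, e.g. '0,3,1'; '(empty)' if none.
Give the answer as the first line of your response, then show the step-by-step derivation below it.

6,1

step 1: dequeue 5; queue=[2,3,4,7]; order=5
step 2: dequeue 2; queue=[3,4,7]; order=5,2
step 3: dequeue 3; queue=[4,7]; order=5,2,3
step 4: dequeue 4; queue=[7,6]; order=5,2,3,4
step 5: dequeue 7; queue=[6,1]; order=5,2,3,4,7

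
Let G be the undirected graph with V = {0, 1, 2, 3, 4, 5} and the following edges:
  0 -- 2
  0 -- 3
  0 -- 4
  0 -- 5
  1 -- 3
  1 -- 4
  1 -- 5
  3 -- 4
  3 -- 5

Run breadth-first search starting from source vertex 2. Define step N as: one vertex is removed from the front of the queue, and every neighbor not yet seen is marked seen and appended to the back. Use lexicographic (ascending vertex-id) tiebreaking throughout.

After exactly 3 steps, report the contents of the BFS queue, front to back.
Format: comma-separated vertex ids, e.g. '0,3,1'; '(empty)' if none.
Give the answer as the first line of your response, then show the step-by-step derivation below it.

4,5,1

step 1: dequeue 2; queue=[0]; order=2
step 2: dequeue 0; queue=[3,4,5]; order=2,0
step 3: dequeue 3; queue=[4,5,1]; order=2,0,3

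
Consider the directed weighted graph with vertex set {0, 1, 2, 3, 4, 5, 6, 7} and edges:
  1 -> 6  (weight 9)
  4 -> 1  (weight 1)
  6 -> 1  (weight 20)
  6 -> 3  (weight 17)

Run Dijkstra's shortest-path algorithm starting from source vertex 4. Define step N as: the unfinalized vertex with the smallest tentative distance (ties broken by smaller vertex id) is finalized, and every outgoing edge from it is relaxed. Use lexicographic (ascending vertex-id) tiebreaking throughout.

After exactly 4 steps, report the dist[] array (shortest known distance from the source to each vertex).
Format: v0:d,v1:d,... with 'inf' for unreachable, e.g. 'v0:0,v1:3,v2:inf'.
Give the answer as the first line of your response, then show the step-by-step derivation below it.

v0:inf,v1:1,v2:inf,v3:27,v4:0,v5:inf,v6:10,v7:inf

step 1: dist = v0:inf,v1:1,v2:inf,v3:inf,v4:0,v5:inf,v6:inf,v7:inf
step 2: dist = v0:inf,v1:1,v2:inf,v3:inf,v4:0,v5:inf,v6:10,v7:inf
step 3: dist = v0:inf,v1:1,v2:inf,v3:27,v4:0,v5:inf,v6:10,v7:inf
step 4: dist = v0:inf,v1:1,v2:inf,v3:27,v4:0,v5:inf,v6:10,v7:inf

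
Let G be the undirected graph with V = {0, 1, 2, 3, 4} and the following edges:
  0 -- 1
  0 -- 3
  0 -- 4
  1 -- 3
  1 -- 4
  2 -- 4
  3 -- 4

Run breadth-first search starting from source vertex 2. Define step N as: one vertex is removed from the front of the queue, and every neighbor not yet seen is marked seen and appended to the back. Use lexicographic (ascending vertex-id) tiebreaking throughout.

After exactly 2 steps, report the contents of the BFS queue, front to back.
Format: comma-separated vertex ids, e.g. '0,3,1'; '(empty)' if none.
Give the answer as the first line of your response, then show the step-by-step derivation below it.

0,1,3

step 1: dequeue 2; queue=[4]; order=2
step 2: dequeue 4; queue=[0,1,3]; order=2,4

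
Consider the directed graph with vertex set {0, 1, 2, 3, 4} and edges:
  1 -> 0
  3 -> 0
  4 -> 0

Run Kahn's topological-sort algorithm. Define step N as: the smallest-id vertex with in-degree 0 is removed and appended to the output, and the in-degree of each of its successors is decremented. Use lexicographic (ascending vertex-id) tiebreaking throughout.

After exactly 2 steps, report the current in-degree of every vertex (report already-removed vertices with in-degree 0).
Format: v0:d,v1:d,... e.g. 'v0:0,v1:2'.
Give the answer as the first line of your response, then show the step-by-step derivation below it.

v0:2,v1:0,v2:0,v3:0,v4:0

step 1: output 1; order=[1]; indeg=(2,0,0,0,0)
step 2: output 2; order=[1,2]; indeg=(2,0,0,0,0)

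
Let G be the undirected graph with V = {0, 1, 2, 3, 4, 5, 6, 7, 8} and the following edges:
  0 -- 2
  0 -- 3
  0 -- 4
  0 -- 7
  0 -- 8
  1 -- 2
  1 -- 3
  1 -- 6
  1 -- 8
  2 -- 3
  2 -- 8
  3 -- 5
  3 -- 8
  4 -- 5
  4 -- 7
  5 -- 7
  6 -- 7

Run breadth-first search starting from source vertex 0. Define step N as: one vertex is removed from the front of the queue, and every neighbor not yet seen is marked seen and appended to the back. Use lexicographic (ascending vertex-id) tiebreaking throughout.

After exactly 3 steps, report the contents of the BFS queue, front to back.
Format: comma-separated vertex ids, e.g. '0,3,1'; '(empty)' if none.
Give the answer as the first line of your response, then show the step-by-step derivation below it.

4,7,8,1,5

step 1: dequeue 0; queue=[2,3,4,7,8]; order=0
step 2: dequeue 2; queue=[3,4,7,8,1]; order=0,2
step 3: dequeue 3; queue=[4,7,8,1,5]; order=0,2,3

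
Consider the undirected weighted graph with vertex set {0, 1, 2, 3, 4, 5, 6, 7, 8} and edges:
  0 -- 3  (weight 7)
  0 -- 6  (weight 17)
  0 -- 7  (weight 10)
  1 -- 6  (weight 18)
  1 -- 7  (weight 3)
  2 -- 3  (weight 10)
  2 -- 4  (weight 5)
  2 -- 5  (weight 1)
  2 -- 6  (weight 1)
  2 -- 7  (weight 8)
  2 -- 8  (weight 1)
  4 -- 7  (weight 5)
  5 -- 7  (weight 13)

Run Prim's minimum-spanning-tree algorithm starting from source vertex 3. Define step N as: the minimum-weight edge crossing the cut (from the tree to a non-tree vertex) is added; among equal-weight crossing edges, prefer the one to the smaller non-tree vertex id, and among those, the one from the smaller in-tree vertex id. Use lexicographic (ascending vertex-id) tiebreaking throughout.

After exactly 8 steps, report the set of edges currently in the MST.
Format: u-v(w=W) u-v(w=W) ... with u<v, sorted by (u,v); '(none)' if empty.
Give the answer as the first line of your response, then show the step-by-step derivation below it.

0-3(w=7) 1-7(w=3) 2-3(w=10) 2-4(w=5) 2-5(w=1) 2-6(w=1) 2-8(w=1) 4-7(w=5)

step 1: add edge 0-3 (w=7); MST = {0-3(w=7)}
step 2: add edge 2-3 (w=10); MST = {0-3(w=7) 2-3(w=10)}
step 3: add edge 2-5 (w=1); MST = {0-3(w=7) 2-3(w=10) 2-5(w=1)}
step 4: add edge 2-6 (w=1); MST = {0-3(w=7) 2-3(w=10) 2-5(w=1) 2-6(w=1)}
step 5: add edge 2-8 (w=1); MST = {0-3(w=7) 2-3(w=10) 2-5(w=1) 2-6(w=1) 2-8(w=1)}
step 6: add edge 2-4 (w=5); MST = {0-3(w=7) 2-3(w=10) 2-4(w=5) 2-5(w=1) 2-6(w=1) 2-8(w=1)}
step 7: add edge 4-7 (w=5); MST = {0-3(w=7) 2-3(w=10) 2-4(w=5) 2-5(w=1) 2-6(w=1) 2-8(w=1) 4-7(w=5)}
step 8: add edge 1-7 (w=3); MST = {0-3(w=7) 1-7(w=3) 2-3(w=10) 2-4(w=5) 2-5(w=1) 2-6(w=1) 2-8(w=1) 4-7(w=5)}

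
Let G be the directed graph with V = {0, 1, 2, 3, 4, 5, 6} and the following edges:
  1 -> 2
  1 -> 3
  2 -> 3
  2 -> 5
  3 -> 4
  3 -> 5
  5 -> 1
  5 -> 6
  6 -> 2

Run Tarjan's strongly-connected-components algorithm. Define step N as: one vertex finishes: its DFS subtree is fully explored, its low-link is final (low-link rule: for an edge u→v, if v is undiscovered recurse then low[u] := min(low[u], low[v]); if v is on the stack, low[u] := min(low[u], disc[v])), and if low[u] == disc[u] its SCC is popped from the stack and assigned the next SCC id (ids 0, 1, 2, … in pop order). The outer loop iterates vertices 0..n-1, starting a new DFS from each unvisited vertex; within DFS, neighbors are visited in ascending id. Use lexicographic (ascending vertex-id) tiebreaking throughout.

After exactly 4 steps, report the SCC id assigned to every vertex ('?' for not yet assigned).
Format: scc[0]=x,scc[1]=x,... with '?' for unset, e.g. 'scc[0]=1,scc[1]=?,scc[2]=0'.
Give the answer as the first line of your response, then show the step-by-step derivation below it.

scc[0]=0,scc[1]=?,scc[2]=?,scc[3]=?,scc[4]=1,scc[5]=?,scc[6]=?

step 1: low=(low[0]=0,low[1]=?,low[2]=?,low[3]=?,low[4]=?,low[5]=?,low[6]=?); scc=(scc[0]=0,scc[1]=?,scc[2]=?,scc[3]=?,scc[4]=?,scc[5]=?,scc[6]=?)
step 2: low=(low[0]=0,low[1]=1,low[2]=2,low[3]=3,low[4]=4,low[5]=?,low[6]=?); scc=(scc[0]=0,scc[1]=?,scc[2]=?,scc[3]=?,scc[4]=1,scc[5]=?,scc[6]=?)
step 3: low=(low[0]=0,low[1]=1,low[2]=2,low[3]=3,low[4]=4,low[5]=1,low[6]=2); scc=(scc[0]=0,scc[1]=?,scc[2]=?,scc[3]=?,scc[4]=1,scc[5]=?,scc[6]=?)
step 4: low=(low[0]=0,low[1]=1,low[2]=2,low[3]=3,low[4]=4,low[5]=1,low[6]=2); scc=(scc[0]=0,scc[1]=?,scc[2]=?,scc[3]=?,scc[4]=1,scc[5]=?,scc[6]=?)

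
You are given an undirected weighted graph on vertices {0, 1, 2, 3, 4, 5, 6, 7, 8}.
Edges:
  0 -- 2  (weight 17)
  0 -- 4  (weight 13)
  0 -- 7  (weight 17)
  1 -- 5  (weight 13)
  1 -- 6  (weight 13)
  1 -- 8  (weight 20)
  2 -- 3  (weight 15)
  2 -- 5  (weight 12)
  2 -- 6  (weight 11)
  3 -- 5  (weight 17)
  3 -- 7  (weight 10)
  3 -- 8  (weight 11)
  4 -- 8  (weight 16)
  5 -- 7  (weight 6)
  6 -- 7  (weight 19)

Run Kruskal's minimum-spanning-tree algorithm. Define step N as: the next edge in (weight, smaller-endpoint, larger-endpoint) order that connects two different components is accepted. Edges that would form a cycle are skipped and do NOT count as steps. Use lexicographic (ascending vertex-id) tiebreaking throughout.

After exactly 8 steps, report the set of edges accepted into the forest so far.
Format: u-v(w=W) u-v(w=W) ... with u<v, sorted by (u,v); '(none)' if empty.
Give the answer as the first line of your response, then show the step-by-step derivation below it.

0-4(w=13) 1-5(w=13) 2-5(w=12) 2-6(w=11) 3-7(w=10) 3-8(w=11) 4-8(w=16) 5-7(w=6)

step 1: add edge 5-7 (w=6); MST = {5-7(w=6)}
step 2: add edge 3-7 (w=10); MST = {3-7(w=10) 5-7(w=6)}
step 3: add edge 2-6 (w=11); MST = {2-6(w=11) 3-7(w=10) 5-7(w=6)}
step 4: add edge 3-8 (w=11); MST = {2-6(w=11) 3-7(w=10) 3-8(w=11) 5-7(w=6)}
step 5: add edge 2-5 (w=12); MST = {2-5(w=12) 2-6(w=11) 3-7(w=10) 3-8(w=11) 5-7(w=6)}
step 6: add edge 0-4 (w=13); MST = {0-4(w=13) 2-5(w=12) 2-6(w=11) 3-7(w=10) 3-8(w=11) 5-7(w=6)}
step 7: add edge 1-5 (w=13); MST = {0-4(w=13) 1-5(w=13) 2-5(w=12) 2-6(w=11) 3-7(w=10) 3-8(w=11) 5-7(w=6)}
step 8: add edge 4-8 (w=16); MST = {0-4(w=13) 1-5(w=13) 2-5(w=12) 2-6(w=11) 3-7(w=10) 3-8(w=11) 4-8(w=16) 5-7(w=6)}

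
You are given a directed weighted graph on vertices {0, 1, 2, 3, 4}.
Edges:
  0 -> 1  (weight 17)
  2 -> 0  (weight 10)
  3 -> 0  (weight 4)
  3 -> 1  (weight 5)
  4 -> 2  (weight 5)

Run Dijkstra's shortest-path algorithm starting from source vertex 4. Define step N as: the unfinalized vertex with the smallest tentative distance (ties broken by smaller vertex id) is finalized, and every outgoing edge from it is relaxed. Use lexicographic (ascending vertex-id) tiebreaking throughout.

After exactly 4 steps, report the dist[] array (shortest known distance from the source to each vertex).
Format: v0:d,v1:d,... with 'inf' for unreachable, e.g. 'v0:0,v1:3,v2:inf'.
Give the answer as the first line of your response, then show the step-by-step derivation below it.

v0:15,v1:32,v2:5,v3:inf,v4:0

step 1: dist = v0:inf,v1:inf,v2:5,v3:inf,v4:0
step 2: dist = v0:15,v1:inf,v2:5,v3:inf,v4:0
step 3: dist = v0:15,v1:32,v2:5,v3:inf,v4:0
step 4: dist = v0:15,v1:32,v2:5,v3:inf,v4:0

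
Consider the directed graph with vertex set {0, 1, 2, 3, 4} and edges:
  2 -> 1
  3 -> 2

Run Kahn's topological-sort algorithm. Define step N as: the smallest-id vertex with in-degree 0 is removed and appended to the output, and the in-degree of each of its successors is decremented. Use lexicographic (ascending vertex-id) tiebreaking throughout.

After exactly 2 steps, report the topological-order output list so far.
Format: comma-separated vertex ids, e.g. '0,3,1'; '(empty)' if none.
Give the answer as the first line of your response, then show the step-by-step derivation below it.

0,3

step 1: output 0; order=[0]; indeg=(0,1,1,0,0)
step 2: output 3; order=[0,3]; indeg=(0,1,0,0,0)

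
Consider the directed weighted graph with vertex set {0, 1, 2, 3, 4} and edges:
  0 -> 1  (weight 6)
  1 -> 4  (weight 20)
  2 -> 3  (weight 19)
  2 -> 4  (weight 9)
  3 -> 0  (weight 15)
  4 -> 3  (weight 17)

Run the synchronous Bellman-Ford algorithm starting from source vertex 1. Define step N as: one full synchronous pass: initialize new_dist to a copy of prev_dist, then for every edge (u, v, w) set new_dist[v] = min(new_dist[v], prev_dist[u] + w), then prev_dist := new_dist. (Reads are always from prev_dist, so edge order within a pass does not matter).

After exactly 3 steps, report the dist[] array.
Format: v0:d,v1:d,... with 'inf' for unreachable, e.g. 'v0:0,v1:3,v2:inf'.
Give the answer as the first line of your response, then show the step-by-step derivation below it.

v0:52,v1:0,v2:inf,v3:37,v4:20

step 1: dist = v0:inf,v1:0,v2:inf,v3:inf,v4:20
step 2: dist = v0:inf,v1:0,v2:inf,v3:37,v4:20
step 3: dist = v0:52,v1:0,v2:inf,v3:37,v4:20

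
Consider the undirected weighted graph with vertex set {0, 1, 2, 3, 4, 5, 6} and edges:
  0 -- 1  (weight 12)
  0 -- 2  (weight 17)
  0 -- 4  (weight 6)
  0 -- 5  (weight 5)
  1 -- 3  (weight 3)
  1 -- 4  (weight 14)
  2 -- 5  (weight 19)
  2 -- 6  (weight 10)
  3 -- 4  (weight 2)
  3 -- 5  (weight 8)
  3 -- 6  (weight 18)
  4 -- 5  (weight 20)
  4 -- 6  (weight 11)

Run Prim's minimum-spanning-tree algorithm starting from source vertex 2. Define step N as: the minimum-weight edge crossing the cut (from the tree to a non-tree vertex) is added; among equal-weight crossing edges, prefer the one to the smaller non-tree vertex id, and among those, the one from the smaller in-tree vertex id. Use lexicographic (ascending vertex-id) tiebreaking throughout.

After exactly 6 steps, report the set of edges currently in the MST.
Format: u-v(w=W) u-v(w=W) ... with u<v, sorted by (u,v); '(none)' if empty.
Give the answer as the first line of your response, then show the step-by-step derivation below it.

0-4(w=6) 0-5(w=5) 1-3(w=3) 2-6(w=10) 3-4(w=2) 4-6(w=11)

step 1: add edge 2-6 (w=10); MST = {2-6(w=10)}
step 2: add edge 4-6 (w=11); MST = {2-6(w=10) 4-6(w=11)}
step 3: add edge 3-4 (w=2); MST = {2-6(w=10) 3-4(w=2) 4-6(w=11)}
step 4: add edge 1-3 (w=3); MST = {1-3(w=3) 2-6(w=10) 3-4(w=2) 4-6(w=11)}
step 5: add edge 0-4 (w=6); MST = {0-4(w=6) 1-3(w=3) 2-6(w=10) 3-4(w=2) 4-6(w=11)}
step 6: add edge 0-5 (w=5); MST = {0-4(w=6) 0-5(w=5) 1-3(w=3) 2-6(w=10) 3-4(w=2) 4-6(w=11)}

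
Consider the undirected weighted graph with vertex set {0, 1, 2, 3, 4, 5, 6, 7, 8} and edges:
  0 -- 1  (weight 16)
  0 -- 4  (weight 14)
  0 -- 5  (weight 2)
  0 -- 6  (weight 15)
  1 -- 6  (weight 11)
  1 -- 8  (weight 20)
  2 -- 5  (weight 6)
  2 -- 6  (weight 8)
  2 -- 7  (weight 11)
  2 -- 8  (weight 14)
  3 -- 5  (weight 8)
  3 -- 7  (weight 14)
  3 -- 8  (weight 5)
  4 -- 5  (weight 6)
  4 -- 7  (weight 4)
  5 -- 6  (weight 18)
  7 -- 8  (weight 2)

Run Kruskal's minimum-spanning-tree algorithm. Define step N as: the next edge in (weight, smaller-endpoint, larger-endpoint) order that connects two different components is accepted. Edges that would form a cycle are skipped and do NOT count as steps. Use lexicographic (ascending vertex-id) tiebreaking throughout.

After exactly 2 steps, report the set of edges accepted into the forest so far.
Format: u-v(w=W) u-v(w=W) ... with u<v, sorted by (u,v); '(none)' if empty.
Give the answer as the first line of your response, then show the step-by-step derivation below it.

0-5(w=2) 7-8(w=2)

step 1: add edge 0-5 (w=2); MST = {0-5(w=2)}
step 2: add edge 7-8 (w=2); MST = {0-5(w=2) 7-8(w=2)}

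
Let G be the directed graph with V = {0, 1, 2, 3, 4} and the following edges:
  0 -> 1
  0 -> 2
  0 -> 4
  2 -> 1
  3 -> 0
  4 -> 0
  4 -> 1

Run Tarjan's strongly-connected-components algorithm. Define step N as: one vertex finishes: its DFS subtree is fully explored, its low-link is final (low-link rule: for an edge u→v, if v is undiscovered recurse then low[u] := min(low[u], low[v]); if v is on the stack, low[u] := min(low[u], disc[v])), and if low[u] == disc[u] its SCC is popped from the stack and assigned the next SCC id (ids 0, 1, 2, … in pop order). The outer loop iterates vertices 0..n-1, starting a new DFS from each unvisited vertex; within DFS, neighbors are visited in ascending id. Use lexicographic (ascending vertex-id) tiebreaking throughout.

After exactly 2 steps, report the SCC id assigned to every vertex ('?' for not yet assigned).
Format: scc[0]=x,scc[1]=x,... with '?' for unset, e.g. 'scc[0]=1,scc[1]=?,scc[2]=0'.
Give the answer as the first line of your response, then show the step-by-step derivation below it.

scc[0]=?,scc[1]=0,scc[2]=1,scc[3]=?,scc[4]=?

step 1: low=(low[0]=0,low[1]=1,low[2]=?,low[3]=?,low[4]=?); scc=(scc[0]=?,scc[1]=0,scc[2]=?,scc[3]=?,scc[4]=?)
step 2: low=(low[0]=0,low[1]=1,low[2]=2,low[3]=?,low[4]=?); scc=(scc[0]=?,scc[1]=0,scc[2]=1,scc[3]=?,scc[4]=?)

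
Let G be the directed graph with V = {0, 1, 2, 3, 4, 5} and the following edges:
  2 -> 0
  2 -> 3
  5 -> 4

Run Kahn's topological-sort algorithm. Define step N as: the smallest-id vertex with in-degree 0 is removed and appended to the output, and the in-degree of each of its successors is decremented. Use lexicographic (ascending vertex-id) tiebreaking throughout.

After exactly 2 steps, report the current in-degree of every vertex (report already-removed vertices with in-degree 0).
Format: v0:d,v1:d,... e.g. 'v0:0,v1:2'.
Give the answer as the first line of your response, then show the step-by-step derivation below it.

v0:0,v1:0,v2:0,v3:0,v4:1,v5:0

step 1: output 1; order=[1]; indeg=(1,0,0,1,1,0)
step 2: output 2; order=[1,2]; indeg=(0,0,0,0,1,0)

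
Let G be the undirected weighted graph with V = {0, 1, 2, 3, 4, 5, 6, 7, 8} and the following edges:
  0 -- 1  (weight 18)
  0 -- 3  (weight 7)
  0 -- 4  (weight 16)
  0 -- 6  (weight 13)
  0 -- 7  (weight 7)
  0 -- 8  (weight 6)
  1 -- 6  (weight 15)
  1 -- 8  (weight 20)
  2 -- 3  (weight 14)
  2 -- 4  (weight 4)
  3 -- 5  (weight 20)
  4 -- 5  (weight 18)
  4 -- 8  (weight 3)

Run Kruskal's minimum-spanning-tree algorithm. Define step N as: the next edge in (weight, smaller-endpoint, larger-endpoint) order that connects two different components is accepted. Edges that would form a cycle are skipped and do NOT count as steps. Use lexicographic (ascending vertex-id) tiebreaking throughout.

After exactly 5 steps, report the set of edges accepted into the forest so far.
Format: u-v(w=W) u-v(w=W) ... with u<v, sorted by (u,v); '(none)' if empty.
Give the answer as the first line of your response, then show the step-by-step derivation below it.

0-3(w=7) 0-7(w=7) 0-8(w=6) 2-4(w=4) 4-8(w=3)

step 1: add edge 4-8 (w=3); MST = {4-8(w=3)}
step 2: add edge 2-4 (w=4); MST = {2-4(w=4) 4-8(w=3)}
step 3: add edge 0-8 (w=6); MST = {0-8(w=6) 2-4(w=4) 4-8(w=3)}
step 4: add edge 0-3 (w=7); MST = {0-3(w=7) 0-8(w=6) 2-4(w=4) 4-8(w=3)}
step 5: add edge 0-7 (w=7); MST = {0-3(w=7) 0-7(w=7) 0-8(w=6) 2-4(w=4) 4-8(w=3)}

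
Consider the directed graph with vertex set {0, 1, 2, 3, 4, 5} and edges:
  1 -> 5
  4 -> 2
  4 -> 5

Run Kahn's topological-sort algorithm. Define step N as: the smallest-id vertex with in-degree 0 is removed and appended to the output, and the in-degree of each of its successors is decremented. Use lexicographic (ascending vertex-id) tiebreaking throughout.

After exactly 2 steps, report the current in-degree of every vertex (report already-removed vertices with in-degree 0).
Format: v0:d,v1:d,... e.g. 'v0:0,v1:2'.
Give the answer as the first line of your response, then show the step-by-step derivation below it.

v0:0,v1:0,v2:1,v3:0,v4:0,v5:1

step 1: output 0; order=[0]; indeg=(0,0,1,0,0,2)
step 2: output 1; order=[0,1]; indeg=(0,0,1,0,0,1)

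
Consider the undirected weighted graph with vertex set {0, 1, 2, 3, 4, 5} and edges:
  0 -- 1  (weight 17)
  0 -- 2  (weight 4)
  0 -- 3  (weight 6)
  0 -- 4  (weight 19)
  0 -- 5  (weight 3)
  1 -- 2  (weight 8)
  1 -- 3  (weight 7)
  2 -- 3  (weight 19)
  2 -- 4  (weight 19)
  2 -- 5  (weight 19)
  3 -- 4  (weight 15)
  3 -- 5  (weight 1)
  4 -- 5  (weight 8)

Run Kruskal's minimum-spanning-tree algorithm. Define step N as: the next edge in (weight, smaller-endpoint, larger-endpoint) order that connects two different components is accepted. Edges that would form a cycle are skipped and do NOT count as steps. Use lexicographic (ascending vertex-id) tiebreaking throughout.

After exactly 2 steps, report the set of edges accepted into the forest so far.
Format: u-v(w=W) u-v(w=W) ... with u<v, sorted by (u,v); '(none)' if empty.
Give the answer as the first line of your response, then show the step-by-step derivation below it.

0-5(w=3) 3-5(w=1)

step 1: add edge 3-5 (w=1); MST = {3-5(w=1)}
step 2: add edge 0-5 (w=3); MST = {0-5(w=3) 3-5(w=1)}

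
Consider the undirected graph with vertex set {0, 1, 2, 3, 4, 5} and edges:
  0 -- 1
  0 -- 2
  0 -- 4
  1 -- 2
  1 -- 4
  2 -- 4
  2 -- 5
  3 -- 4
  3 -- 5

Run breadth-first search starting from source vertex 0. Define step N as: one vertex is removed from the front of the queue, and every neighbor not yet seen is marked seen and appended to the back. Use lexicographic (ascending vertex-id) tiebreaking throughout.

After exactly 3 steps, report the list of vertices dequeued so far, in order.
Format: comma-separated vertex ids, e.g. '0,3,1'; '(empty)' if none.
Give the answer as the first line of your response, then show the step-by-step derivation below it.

0,1,2

step 1: dequeue 0; queue=[1,2,4]; order=0
step 2: dequeue 1; queue=[2,4]; order=0,1
step 3: dequeue 2; queue=[4,5]; order=0,1,2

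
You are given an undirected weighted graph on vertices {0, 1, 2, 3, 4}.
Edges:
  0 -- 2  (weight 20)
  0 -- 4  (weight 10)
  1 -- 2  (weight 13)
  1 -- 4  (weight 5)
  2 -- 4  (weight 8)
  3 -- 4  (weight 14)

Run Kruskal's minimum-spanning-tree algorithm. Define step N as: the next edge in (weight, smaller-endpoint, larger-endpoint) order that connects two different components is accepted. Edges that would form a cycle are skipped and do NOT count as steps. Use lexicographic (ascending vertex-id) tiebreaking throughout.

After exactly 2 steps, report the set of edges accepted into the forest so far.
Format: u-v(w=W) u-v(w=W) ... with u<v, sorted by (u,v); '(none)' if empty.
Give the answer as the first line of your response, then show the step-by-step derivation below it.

1-4(w=5) 2-4(w=8)

step 1: add edge 1-4 (w=5); MST = {1-4(w=5)}
step 2: add edge 2-4 (w=8); MST = {1-4(w=5) 2-4(w=8)}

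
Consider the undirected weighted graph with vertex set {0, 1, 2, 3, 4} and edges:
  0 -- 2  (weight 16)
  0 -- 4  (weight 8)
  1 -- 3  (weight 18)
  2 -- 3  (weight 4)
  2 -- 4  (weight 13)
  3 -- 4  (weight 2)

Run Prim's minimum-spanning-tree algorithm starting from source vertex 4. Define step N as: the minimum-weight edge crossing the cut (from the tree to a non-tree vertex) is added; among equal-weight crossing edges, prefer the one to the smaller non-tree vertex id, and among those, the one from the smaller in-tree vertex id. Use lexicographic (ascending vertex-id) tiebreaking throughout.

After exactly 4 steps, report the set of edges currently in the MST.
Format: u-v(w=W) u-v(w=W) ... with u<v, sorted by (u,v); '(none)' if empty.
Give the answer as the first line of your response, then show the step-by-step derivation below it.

0-4(w=8) 1-3(w=18) 2-3(w=4) 3-4(w=2)

step 1: add edge 3-4 (w=2); MST = {3-4(w=2)}
step 2: add edge 2-3 (w=4); MST = {2-3(w=4) 3-4(w=2)}
step 3: add edge 0-4 (w=8); MST = {0-4(w=8) 2-3(w=4) 3-4(w=2)}
step 4: add edge 1-3 (w=18); MST = {0-4(w=8) 1-3(w=18) 2-3(w=4) 3-4(w=2)}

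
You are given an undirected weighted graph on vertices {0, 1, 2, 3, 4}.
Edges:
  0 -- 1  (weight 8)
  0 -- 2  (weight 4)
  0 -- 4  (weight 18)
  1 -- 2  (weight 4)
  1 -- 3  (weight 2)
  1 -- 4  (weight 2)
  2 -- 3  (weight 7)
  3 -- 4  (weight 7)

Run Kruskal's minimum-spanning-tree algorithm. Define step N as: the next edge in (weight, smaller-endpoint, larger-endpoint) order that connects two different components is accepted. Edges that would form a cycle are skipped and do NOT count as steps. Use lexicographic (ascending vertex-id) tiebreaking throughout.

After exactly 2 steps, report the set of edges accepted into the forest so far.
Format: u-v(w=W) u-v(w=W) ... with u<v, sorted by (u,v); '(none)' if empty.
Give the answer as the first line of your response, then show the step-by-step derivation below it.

1-3(w=2) 1-4(w=2)

step 1: add edge 1-3 (w=2); MST = {1-3(w=2)}
step 2: add edge 1-4 (w=2); MST = {1-3(w=2) 1-4(w=2)}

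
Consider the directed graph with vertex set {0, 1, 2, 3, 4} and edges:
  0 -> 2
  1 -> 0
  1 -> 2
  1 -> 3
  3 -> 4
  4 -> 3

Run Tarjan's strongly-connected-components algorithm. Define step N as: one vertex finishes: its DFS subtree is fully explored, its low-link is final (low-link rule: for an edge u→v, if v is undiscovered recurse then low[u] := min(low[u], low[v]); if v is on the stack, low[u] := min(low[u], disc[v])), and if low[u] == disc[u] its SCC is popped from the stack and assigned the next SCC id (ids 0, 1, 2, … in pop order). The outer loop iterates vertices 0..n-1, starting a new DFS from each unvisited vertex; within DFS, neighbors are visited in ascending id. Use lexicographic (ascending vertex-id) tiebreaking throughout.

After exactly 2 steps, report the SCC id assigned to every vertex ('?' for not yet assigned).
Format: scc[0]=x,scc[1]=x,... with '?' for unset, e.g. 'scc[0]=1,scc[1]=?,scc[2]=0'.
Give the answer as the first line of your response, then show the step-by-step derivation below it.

scc[0]=1,scc[1]=?,scc[2]=0,scc[3]=?,scc[4]=?

step 1: low=(low[0]=0,low[1]=?,low[2]=1,low[3]=?,low[4]=?); scc=(scc[0]=?,scc[1]=?,scc[2]=0,scc[3]=?,scc[4]=?)
step 2: low=(low[0]=0,low[1]=?,low[2]=1,low[3]=?,low[4]=?); scc=(scc[0]=1,scc[1]=?,scc[2]=0,scc[3]=?,scc[4]=?)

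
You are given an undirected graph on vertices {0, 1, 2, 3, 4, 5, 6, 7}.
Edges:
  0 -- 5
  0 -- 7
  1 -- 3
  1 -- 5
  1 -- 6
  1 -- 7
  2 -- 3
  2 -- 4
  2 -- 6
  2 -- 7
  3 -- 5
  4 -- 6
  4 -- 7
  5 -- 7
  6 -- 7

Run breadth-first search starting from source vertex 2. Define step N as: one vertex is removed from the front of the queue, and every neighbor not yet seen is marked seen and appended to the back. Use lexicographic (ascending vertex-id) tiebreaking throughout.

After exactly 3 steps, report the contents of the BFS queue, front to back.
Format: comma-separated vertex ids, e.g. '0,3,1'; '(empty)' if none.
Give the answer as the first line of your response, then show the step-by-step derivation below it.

6,7,1,5

step 1: dequeue 2; queue=[3,4,6,7]; order=2
step 2: dequeue 3; queue=[4,6,7,1,5]; order=2,3
step 3: dequeue 4; queue=[6,7,1,5]; order=2,3,4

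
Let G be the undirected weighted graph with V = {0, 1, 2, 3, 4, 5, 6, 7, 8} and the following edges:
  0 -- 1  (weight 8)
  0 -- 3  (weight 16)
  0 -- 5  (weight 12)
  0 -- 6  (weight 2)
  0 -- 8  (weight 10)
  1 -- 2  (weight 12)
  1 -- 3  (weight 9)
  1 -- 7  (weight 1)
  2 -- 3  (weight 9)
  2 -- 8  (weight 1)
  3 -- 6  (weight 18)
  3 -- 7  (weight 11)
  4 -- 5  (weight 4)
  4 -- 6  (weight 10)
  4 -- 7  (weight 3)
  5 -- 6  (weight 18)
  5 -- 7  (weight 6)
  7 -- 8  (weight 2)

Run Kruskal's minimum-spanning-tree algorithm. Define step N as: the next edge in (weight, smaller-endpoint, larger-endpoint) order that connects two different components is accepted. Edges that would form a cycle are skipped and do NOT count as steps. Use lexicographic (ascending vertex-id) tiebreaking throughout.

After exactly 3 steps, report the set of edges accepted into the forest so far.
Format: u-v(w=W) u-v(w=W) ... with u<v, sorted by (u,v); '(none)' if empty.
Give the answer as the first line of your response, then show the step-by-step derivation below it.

0-6(w=2) 1-7(w=1) 2-8(w=1)

step 1: add edge 1-7 (w=1); MST = {1-7(w=1)}
step 2: add edge 2-8 (w=1); MST = {1-7(w=1) 2-8(w=1)}
step 3: add edge 0-6 (w=2); MST = {0-6(w=2) 1-7(w=1) 2-8(w=1)}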